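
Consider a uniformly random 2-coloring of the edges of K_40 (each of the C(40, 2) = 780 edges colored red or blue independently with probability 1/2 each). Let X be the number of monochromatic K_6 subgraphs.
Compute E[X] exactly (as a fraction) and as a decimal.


Let X = Σ_S X_S over the C(40, 6) = 3838380 subsets S of size 6, where X_S = 1 if the K_6 on S is monochromatic.
For a fixed S, the K_6 on S has C(6, 2) = 15 edges. P[all 15 edges red] = (1/2)^15, and likewise for blue, so P[monochromatic] = 2·(1/2)^15 = 2^{1 − 15} = 1/16384.
By linearity: E[X] = C(40, 6) · 2^{1 − 15} = 3838380 · 1/16384 = 959595/4096.
Numerically: E[X] ≈ 234.27612.

E[X] = C(40,6)·2^(1−C(6,2)) = 959595/4096 ≈ 234.27612.


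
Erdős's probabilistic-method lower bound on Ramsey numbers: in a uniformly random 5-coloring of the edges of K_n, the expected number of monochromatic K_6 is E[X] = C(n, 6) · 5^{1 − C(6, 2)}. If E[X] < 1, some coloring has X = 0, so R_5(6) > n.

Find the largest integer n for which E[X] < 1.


We need C(n, 6) · 5^{1 − 15} < 1, i.e. C(n, 6) < 5^{15 − 1} = 6103515625.
Check values of n near the boundary:
  n = 125: C(125, 6) = 4690625500; 4690625500 < 6103515625? YES
  n = 126: C(126, 6) = 4925156775; 4925156775 < 6103515625? YES
  n = 127: C(127, 6) = 5169379425; 5169379425 < 6103515625? YES
  n = 128: C(128, 6) = 5423611200; 5423611200 < 6103515625? YES
  n = 129: C(129, 6) = 5688177600; 5688177600 < 6103515625? YES
  n = 130: C(130, 6) = 5963412000; 5963412000 < 6103515625? YES
  n = 131: C(131, 6) = 6249655776; 6249655776 < 6103515625? NO
  n = 132: C(132, 6) = 6547258432; 6547258432 < 6103515625? NO
The largest n with C(n, 6) < 6103515625 is n = 130 (where E[X] = 47707296/48828125 ≈ 0.977045). Hence R_5(6) > 130, i.e. R_5(6) ≥ 131.

Largest n = 130; hence R_5(6) > 130.


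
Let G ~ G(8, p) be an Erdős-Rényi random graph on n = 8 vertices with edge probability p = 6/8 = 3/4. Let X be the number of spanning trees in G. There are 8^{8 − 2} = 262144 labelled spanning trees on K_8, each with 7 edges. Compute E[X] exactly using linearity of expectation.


K_8 has 8^{8 − 2} = 262144 labelled spanning trees.
For each such spanning tree H, let X_H = 1 if all 7 edges of H are present in G. Then P[X_H = 1] = p^{7} = (3/4)^{7} = 2187/16384.
By linearity: E[X] = Σ_H E[X_H] = 262144 · p^{7} = 262144 · 2187/16384 = 34992.
Numerically: E[X] ≈ 3.5e+04.

E[X] = 262144 · (3/4)^{7} = 34992 ≈ 3.5e+04.


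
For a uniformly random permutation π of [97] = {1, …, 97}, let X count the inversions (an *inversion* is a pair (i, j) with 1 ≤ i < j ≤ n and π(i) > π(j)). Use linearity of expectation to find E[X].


Write X = Σ X_I over the C(97, 2) = 4656 pairs i < j, with X_I the indicator of one inversion.
There are 4656 indicators.
For each fixed pair i < j, the values π(i) and π(j) are two distinct elements of {1, …, 97} in uniformly random order; by symmetry P[π(i) > π(j)] = 1/2.
By linearity: E[X] = 4656 · (1/2) = C(97, 2) · (1/2) = 4656/2 = 2328 ≈ 2328.000.

E[X] = 2328 = 2328.000.


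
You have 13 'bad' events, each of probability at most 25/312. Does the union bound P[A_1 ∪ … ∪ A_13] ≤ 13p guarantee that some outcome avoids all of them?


Union bound: P[∪_{i=1}^{13} A_i] ≤ Σ_i P[A_i] ≤ 13·p = 13·(25/312) = 25/24.
Numerically: 25/24 ≈ 1.04167.
Is 25/24 < 1? NO.
Since the bound 25/24 is ≥ 1, the union bound is uninformative here; it does NOT by itself certify existence.

13·p = 25/24 ≈ 1.04167; existence NOT certified by the union bound.


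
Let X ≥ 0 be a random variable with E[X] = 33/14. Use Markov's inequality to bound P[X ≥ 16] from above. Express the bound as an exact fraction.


μ = E[X] = 33/14, a = 16.
Markov: P[X ≥ 16] ≤ μ/a = (33/14)/16 = 33/224.
Numerically: ≈ 0.1473.
(Since a = 16 > μ = 2.3571, the bound 33/224 is < 1 and informative.)

P[X ≥ 16] ≤ 33/224 ≈ 0.1473.


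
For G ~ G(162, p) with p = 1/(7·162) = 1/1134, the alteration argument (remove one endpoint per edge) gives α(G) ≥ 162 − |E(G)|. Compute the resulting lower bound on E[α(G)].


E[|E(G)|] = C(162, 2)·p = 13041 · (1/1134) = 23/2.
E[α(G)] ≥ n − E[|E(G)|] = 162 − 23/2 = 301/2.
Numerically: ≈ 150.5000.
(This is only a lower bound; the true E[α(G)] may be larger.)

E[α(G)] ≥ 301/2 ≈ 150.5000.


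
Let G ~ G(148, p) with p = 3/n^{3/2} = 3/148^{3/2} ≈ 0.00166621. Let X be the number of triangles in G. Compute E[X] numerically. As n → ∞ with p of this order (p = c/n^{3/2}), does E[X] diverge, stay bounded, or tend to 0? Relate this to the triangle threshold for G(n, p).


Number of potential triangles: C(148, 3) = 529396.
Each occurs with probability p³ ≈ (0.00166621)³ ≈ 4.62579141e-09.
By linearity: E[X] = C(148, 3)·p³ ≈ 529396 · 4.62579141e-09 ≈ 0.002449.
Since α = 3/2 > 1, p = c/n^{3/2} = o(1/n) is below the triangle threshold p ~ 1/n. Asymptotically E[X] ~ (c³/6)·n^{3(1−α)} = (3³/6)·n^{-1.5} → 0, so by Markov's inequality G has no triangles w.h.p.

E[X] ≈ 0.002449; in regime p = Θ(1/n^{3/2}) E[X] tends to 0 (below the triangle threshold p ~ 1/n).


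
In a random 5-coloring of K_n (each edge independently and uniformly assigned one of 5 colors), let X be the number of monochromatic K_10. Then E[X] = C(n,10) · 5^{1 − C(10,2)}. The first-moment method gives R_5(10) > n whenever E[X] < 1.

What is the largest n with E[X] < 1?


We need C(n, 10) · 5^{1 − 45} < 1, i.e. C(n, 10) < 5^{45 − 1} = 5684341886080801486968994140625.
Check values of n near the boundary:
  n = 5387: C(5387, 10) = 5624406917627224603154306376491; 5624406917627224603154306376491 < 5684341886080801486968994140625? YES
  n = 5388: C(5388, 10) = 5634865093375880654852250419586; 5634865093375880654852250419586 < 5684341886080801486968994140625? YES
  n = 5389: C(5389, 10) = 5645340767466558997768874792926; 5645340767466558997768874792926 < 5684341886080801486968994140625? YES
  n = 5390: C(5390, 10) = 5655833965919099070255434039753; 5655833965919099070255434039753 < 5684341886080801486968994140625? YES
  n = 5391: C(5391, 10) = 5666344714787188828795213697883; 5666344714787188828795213697883 < 5684341886080801486968994140625? YES
  n = 5392: C(5392, 10) = 5676873040158402483252283957448; 5676873040158402483252283957448 < 5684341886080801486968994140625? YES
  n = 5393: C(5393, 10) = 5687418968154238267170642278008; 5687418968154238267170642278008 < 5684341886080801486968994140625? NO
  n = 5394: C(5394, 10) = 5697982524930156243149785372878; 5697982524930156243149785372878 < 5684341886080801486968994140625? NO
The largest n with C(n, 10) < 5684341886080801486968994140625 is n = 5392 (where E[X] = 5676873040158402483252283957448/5684341886080801486968994140625 ≈ 0.99869). Hence R_5(10) > 5392, i.e. R_5(10) ≥ 5393.

Largest n = 5392; hence R_5(10) > 5392.


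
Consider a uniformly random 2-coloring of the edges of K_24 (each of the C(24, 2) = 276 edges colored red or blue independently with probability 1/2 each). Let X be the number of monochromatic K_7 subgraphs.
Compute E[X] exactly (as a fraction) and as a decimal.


Let X = Σ_S X_S over the C(24, 7) = 346104 subsets S of size 7, where X_S = 1 if the K_7 on S is monochromatic.
For a fixed S, the K_7 on S has C(7, 2) = 21 edges. P[all 21 edges red] = (1/2)^21, and likewise for blue, so P[monochromatic] = 2·(1/2)^21 = 2^{1 − 21} = 1/1048576.
By linearity of expectation: E[X] = C(24, 7) · 2^{1 − 21} = 346104 · 1/1048576 = 43263/131072.
Numerically: E[X] ≈ 0.330070.

E[X] = C(24,7)·2^(1−C(7,2)) = 43263/131072 ≈ 0.330070.


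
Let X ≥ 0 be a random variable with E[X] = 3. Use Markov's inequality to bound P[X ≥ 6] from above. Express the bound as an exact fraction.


μ = E[X] = 3, a = 6.
Markov: P[X ≥ 6] ≤ μ/a = (3)/6 = 1/2.
Numerically: ≈ 0.500.
(Since a = 6 > μ = 3.000, the bound 1/2 is < 1 and informative.)

P[X ≥ 6] ≤ 1/2 ≈ 0.500.


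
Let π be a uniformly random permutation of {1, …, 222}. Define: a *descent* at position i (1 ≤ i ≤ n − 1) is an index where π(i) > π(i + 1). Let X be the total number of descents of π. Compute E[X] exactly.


Write X = Σ X_I over i = 1, …, 221, with X_I the indicator of one descent.
There are 221 indicators.
For each fixed i, the pair (π(i), π(i+1)) is a uniformly random ordered pair of distinct values from {1, …, 222}; by symmetry P[π(i) > π(i+1)] = 1/2.
By linearity: E[X] = 221 · (1/2) = (222 − 1) · (1/2) = 221/2 ≈ 110.5000.

E[X] = 221/2 = 110.5000.


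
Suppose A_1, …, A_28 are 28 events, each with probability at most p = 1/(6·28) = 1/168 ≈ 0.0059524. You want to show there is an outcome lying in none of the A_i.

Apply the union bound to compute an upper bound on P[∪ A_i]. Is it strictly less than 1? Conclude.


Union bound: P[∪_{i=1}^{28} A_i] ≤ Σ_i P[A_i] ≤ 28·p = 28·(1/168) = 1/6.
Numerically: 1/6 ≈ 0.1666667.
Is 1/6 < 1? YES.
Since P[∪ A_i] ≤ 1/6 < 1, the complement has P[∩ A_i^c] ≥ 1 − 1/6 = 5/6 > 0, so some outcome avoids every A_i.

28·p = 1/6 ≈ 0.1666667; existence CERTIFIED by the union bound.


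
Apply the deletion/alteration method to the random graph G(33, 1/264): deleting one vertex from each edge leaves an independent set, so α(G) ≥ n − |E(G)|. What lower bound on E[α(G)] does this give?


E[|E(G)|] = C(33, 2)·p = 528 · (1/264) = 2.
E[α(G)] ≥ n − E[|E(G)|] = 33 − 2 = 31.
Numerically: ≈ 31.00000.
(This is only a lower bound; the true E[α(G)] may be larger.)

E[α(G)] ≥ 31 ≈ 31.00000.


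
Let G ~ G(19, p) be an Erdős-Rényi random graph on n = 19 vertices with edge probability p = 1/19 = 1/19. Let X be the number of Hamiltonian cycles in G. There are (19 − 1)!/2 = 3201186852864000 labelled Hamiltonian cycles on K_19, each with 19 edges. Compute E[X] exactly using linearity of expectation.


K_19 has (19 − 1)!/2 = 3201186852864000 labelled Hamiltonian cycles.
For each such Hamiltonian cycle H, let X_H = 1 if all 19 edges of H are present in G. Then P[X_H = 1] = p^{19} = (1/19)^{19} = 1/1978419655660313589123979.
By linearity: E[X] = Σ_H E[X_H] = 3201186852864000 · p^{19} = 3201186852864000 · 1/1978419655660313589123979 = 3201186852864000/1978419655660313589123979.
Numerically: E[X] ≈ 1.618e-09.

E[X] = 3201186852864000 · (1/19)^{19} = 3201186852864000/1978419655660313589123979 ≈ 1.618e-09.


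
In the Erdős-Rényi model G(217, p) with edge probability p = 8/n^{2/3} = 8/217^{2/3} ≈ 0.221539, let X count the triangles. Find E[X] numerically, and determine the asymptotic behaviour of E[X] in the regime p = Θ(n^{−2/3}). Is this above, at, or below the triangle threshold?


Number of potential triangles: C(217, 3) = 1679580.
Each occurs with probability p³ ≈ (0.221539)³ ≈ 1.08730277e-02.
By linearity: E[X] = C(217, 3)·p³ ≈ 1679580 · 1.08730277e-02 ≈ 18262.119816.
Since α = 2/3 < 1, p = c/n^{2/3} ≫ 1/n is above the triangle threshold p ~ 1/n. Asymptotically E[X] ~ (c³/6)·n^{3(1−α)} = (8³/6)·n^{1} → ∞; triangles are abundant w.h.p.

E[X] ≈ 18262.119816; in regime p = Θ(1/n^{2/3}) E[X] diverges (above the triangle threshold p ~ 1/n).


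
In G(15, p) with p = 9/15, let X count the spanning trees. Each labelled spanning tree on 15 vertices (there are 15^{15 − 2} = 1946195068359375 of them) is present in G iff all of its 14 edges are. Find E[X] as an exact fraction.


K_15 has 15^{15 − 2} = 1946195068359375 labelled spanning trees.
For each such spanning tree H, let X_H = 1 if all 14 edges of H are present in G. Then P[X_H = 1] = p^{14} = (3/5)^{14} = 4782969/6103515625.
By linearity: E[X] = Σ_H E[X_H] = 1946195068359375 · p^{14} = 1946195068359375 · 4782969/6103515625 = 7625597484987/5.
Numerically: E[X] ≈ 1.52512e+12.

E[X] = 1946195068359375 · (3/5)^{14} = 7625597484987/5 ≈ 1.52512e+12.


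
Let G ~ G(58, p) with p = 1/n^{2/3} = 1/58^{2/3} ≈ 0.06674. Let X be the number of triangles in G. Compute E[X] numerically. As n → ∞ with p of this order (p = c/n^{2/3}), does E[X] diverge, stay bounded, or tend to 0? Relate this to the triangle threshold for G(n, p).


Number of potential triangles: C(58, 3) = 30856.
Each occurs with probability p³ ≈ (0.06674)³ ≈ 2.972652e-04.
By linearity: E[X] = C(58, 3)·p³ ≈ 30856 · 2.972652e-04 ≈ 9.1724.
Since α = 2/3 < 1, p = c/n^{2/3} ≫ 1/n is above the triangle threshold p ~ 1/n. Asymptotically E[X] ~ (c³/6)·n^{3(1−α)} = (1³/6)·n^{1} → ∞; triangles are abundant w.h.p.

E[X] ≈ 9.1724; in regime p = Θ(1/n^{2/3}) E[X] diverges (above the triangle threshold p ~ 1/n).


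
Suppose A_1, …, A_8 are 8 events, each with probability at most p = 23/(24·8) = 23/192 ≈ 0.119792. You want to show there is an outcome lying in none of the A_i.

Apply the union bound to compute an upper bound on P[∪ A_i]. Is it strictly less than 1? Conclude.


Union bound: P[∪_{i=1}^{8} A_i] ≤ Σ_i P[A_i] ≤ 8·p = 8·(23/192) = 23/24.
Numerically: 23/24 ≈ 0.958333.
Is 23/24 < 1? YES.
Since P[∪ A_i] ≤ 23/24 < 1, the complement has P[∩ A_i^c] ≥ 1 − 23/24 = 1/24 > 0, so some outcome avoids every A_i.

8·p = 23/24 ≈ 0.958333; existence CERTIFIED by the union bound.


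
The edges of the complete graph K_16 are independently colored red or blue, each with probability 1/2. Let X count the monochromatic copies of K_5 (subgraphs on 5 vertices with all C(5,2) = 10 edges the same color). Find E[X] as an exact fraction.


Let X = Σ_S X_S over the C(16, 5) = 4368 subsets S of size 5, where X_S = 1 if the K_5 on S is monochromatic.
For a fixed S, the K_5 on S has C(5, 2) = 10 edges. P[all 10 edges red] = (1/2)^10, and likewise for blue, so P[monochromatic] = 2·(1/2)^10 = 2^{1 − 10} = 1/512.
Summing: E[X] = C(16, 5) · 2^{1 − 10} = 4368 · 1/512 = 273/32.
Numerically: E[X] ≈ 8.5312.

E[X] = C(16,5)·2^(1−C(5,2)) = 273/32 ≈ 8.5312.


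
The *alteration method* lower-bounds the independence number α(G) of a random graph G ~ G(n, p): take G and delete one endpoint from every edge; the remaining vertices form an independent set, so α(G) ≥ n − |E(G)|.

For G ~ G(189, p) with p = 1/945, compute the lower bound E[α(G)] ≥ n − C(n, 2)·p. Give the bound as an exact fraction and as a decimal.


E[|E(G)|] = C(189, 2)·p = 17766 · (1/945) = 94/5.
E[α(G)] ≥ n − E[|E(G)|] = 189 − 94/5 = 851/5.
Numerically: ≈ 170.200000.
(This is only a lower bound; the true E[α(G)] may be larger.)

E[α(G)] ≥ 851/5 ≈ 170.200000.


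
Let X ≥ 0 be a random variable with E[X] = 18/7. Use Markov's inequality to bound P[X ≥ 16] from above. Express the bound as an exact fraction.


μ = E[X] = 18/7, a = 16.
Markov: P[X ≥ 16] ≤ μ/a = (18/7)/16 = 9/56.
Numerically: ≈ 0.16071.
(Since a = 16 > μ = 2.57143, the bound 9/56 is < 1 and informative.)

P[X ≥ 16] ≤ 9/56 ≈ 0.16071.


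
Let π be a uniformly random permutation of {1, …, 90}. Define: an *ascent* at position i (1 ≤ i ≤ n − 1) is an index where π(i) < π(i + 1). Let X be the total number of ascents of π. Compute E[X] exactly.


Write X = Σ X_I over i = 1, …, 89, with X_I the indicator of one ascent.
There are 89 indicators.
For each fixed i, the pair (π(i), π(i+1)) is a uniformly random ordered pair of distinct values from {1, …, 90}; by symmetry P[π(i) < π(i+1)] = 1/2.
By linearity: E[X] = 89 · (1/2) = (90 − 1) · (1/2) = 89/2 ≈ 44.500.

E[X] = 89/2 = 44.500.


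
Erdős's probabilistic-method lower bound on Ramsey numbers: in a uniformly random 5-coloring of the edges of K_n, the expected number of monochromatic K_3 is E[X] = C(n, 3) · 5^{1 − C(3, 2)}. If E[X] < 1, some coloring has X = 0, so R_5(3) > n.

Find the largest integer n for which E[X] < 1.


We need C(n, 3) · 5^{1 − 3} < 1, i.e. C(n, 3) < 5^{3 − 1} = 25.
Check values of n near the boundary:
  n = 3: C(3, 3) = 1; 1 < 25? YES
  n = 4: C(4, 3) = 4; 4 < 25? YES
  n = 5: C(5, 3) = 10; 10 < 25? YES
  n = 6: C(6, 3) = 20; 20 < 25? YES
  n = 7: C(7, 3) = 35; 35 < 25? NO
  n = 8: C(8, 3) = 56; 56 < 25? NO
  n = 9: C(9, 3) = 84; 84 < 25? NO
The largest n with C(n, 3) < 25 is n = 6 (where E[X] = 4/5 ≈ 0.8000000). Hence R_5(3) > 6, i.e. R_5(3) ≥ 7.

Largest n = 6; hence R_5(3) > 6.


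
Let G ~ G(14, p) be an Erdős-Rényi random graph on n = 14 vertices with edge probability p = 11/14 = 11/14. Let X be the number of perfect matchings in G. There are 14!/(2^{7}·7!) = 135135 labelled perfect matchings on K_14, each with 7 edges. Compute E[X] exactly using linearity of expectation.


K_14 has 14!/(2^{7}·7!) = 135135 labelled perfect matchings.
For each such perfect matching H, let X_H = 1 if all 7 edges of H are present in G. Then P[X_H = 1] = p^{7} = (11/14)^{7} = 19487171/105413504.
By linearity of expectation: E[X] = Σ_H E[X_H] = 135135 · p^{7} = 135135 · 19487171/105413504 = 376199836155/15059072.
Numerically: E[X] ≈ 2.498e+04.

E[X] = 135135 · (11/14)^{7} = 376199836155/15059072 ≈ 2.498e+04.


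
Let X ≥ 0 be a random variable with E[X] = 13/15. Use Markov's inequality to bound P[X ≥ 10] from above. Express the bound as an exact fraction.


μ = E[X] = 13/15, a = 10.
Markov: P[X ≥ 10] ≤ μ/a = (13/15)/10 = 13/150.
Numerically: ≈ 0.0867.
(Since a = 10 > μ = 0.8667, the bound 13/150 is < 1 and informative.)

P[X ≥ 10] ≤ 13/150 ≈ 0.0867.


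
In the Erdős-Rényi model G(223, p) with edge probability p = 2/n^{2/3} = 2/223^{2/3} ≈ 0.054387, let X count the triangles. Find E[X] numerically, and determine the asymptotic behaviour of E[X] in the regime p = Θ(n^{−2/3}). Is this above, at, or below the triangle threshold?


Number of potential triangles: C(223, 3) = 1823471.
Each occurs with probability p³ ≈ (0.054387)³ ≈ 1.6087193e-04.
By linearity: E[X] = C(223, 3)·p³ ≈ 1823471 · 1.6087193e-04 ≈ 293.34529.
Since α = 2/3 < 1, p = c/n^{2/3} ≫ 1/n is above the triangle threshold p ~ 1/n. Asymptotically E[X] ~ (c³/6)·n^{3(1−α)} = (2³/6)·n^{1} → ∞; triangles are abundant w.h.p.

E[X] ≈ 293.34529; in regime p = Θ(1/n^{2/3}) E[X] diverges (above the triangle threshold p ~ 1/n).


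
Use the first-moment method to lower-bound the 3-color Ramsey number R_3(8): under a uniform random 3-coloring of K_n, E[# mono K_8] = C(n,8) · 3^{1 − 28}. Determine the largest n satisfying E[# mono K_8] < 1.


We need C(n, 8) · 3^{1 − 28} < 1, i.e. C(n, 8) < 3^{28 − 1} = 7625597484987.
Check values of n near the boundary:
  n = 151: C(151, 8) = 5551321138650; 5551321138650 < 7625597484987? YES
  n = 152: C(152, 8) = 5859727868575; 5859727868575 < 7625597484987? YES
  n = 153: C(153, 8) = 6183023199255; 6183023199255 < 7625597484987? YES
  n = 154: C(154, 8) = 6521818990995; 6521818990995 < 7625597484987? YES
  n = 155: C(155, 8) = 6876747915675; 6876747915675 < 7625597484987? YES
  n = 156: C(156, 8) = 7248464019225; 7248464019225 < 7625597484987? YES
  n = 157: C(157, 8) = 7637643295425; 7637643295425 < 7625597484987? NO
  n = 158: C(158, 8) = 8044984271181; 8044984271181 < 7625597484987? NO
The largest n with C(n, 8) < 7625597484987 is n = 156 (where E[X] = 805384891025/847288609443 ≈ 0.951). Hence R_3(8) > 156, i.e. R_3(8) ≥ 157.

Largest n = 156; hence R_3(8) > 156.


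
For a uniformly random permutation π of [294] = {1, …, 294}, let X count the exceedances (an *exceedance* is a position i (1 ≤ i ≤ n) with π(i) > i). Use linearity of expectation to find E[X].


Write X = Σ_{i=1}^{294} X_i, where X_i = 1_{π(i) > i}.
For each fixed i, π(i) is uniform over {1, …, 294} (marginal of a uniform permutation), so P[π(i) > i] = (n − i)/n. Summing: Σ_{i=1}^{294} (n − i)/n = (0 + 1 + … + 293)/294 = 294(294 − 1)/(2·294) = (294 − 1)/2.
Hence E[X] = Σ_{i=1}^{294} (294 − i)/294 = 293/2 ≈ 146.500.

E[X] = 293/2 = 146.500.


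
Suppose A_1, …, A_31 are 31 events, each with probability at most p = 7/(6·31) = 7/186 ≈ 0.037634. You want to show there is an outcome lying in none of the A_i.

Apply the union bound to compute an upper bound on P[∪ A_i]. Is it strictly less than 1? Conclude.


Union bound: P[∪_{i=1}^{31} A_i] ≤ Σ_i P[A_i] ≤ 31·p = 31·(7/186) = 7/6.
Numerically: 7/6 ≈ 1.166667.
Is 7/6 < 1? NO.
Since the bound 7/6 is ≥ 1, the union bound is uninformative here; it does NOT by itself certify existence.

31·p = 7/6 ≈ 1.166667; existence NOT certified by the union bound.


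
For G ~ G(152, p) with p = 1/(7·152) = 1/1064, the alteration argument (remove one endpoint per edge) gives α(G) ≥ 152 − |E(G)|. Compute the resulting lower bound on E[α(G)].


E[|E(G)|] = C(152, 2)·p = 11476 · (1/1064) = 151/14.
E[α(G)] ≥ n − E[|E(G)|] = 152 − 151/14 = 1977/14.
Numerically: ≈ 141.21429.
(This is only a lower bound; the true E[α(G)] may be larger.)

E[α(G)] ≥ 1977/14 ≈ 141.21429.


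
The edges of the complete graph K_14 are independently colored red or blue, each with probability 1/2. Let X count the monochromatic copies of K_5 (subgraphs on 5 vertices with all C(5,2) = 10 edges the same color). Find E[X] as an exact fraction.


Let X = Σ_S X_S over the C(14, 5) = 2002 subsets S of size 5, where X_S = 1 if the K_5 on S is monochromatic.
For a fixed S, the K_5 on S has C(5, 2) = 10 edges. P[all 10 edges red] = (1/2)^10, and likewise for blue, so P[monochromatic] = 2·(1/2)^10 = 2^{1 − 10} = 1/512.
By linearity of expectation: E[X] = C(14, 5) · 2^{1 − 10} = 2002 · 1/512 = 1001/256.
Numerically: E[X] ≈ 3.9102.

E[X] = C(14,5)·2^(1−C(5,2)) = 1001/256 ≈ 3.9102.


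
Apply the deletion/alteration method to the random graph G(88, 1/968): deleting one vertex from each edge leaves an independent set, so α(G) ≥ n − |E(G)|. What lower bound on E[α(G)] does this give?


E[|E(G)|] = C(88, 2)·p = 3828 · (1/968) = 87/22.
E[α(G)] ≥ n − E[|E(G)|] = 88 − 87/22 = 1849/22.
Numerically: ≈ 84.04545.
(This is only a lower bound; the true E[α(G)] may be larger.)

E[α(G)] ≥ 1849/22 ≈ 84.04545.


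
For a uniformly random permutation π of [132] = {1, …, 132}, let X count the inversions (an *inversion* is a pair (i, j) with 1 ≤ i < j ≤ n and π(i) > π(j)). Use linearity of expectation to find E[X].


Write X = Σ X_I over the C(132, 2) = 8646 pairs i < j, with X_I the indicator of one inversion.
There are 8646 indicators.
For each fixed pair i < j, the values π(i) and π(j) are two distinct elements of {1, …, 132} in uniformly random order; by symmetry P[π(i) > π(j)] = 1/2.
By linearity: E[X] = 8646 · (1/2) = C(132, 2) · (1/2) = 8646/2 = 4323 ≈ 4323.0000.

E[X] = 4323 = 4323.0000.


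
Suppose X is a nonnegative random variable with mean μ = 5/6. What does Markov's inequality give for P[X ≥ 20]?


μ = E[X] = 5/6, a = 20.
Markov: P[X ≥ 20] ≤ μ/a = (5/6)/20 = 1/24.
Numerically: ≈ 0.0417.
(Since a = 20 > μ = 0.8333, the bound 1/24 is < 1 and informative.)

P[X ≥ 20] ≤ 1/24 ≈ 0.0417.


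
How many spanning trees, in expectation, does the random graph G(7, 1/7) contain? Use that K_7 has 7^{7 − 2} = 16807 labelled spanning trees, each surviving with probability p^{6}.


K_7 has 7^{7 − 2} = 16807 labelled spanning trees.
For each such spanning tree H, let X_H = 1 if all 6 edges of H are present in G. Then P[X_H = 1] = p^{6} = (1/7)^{6} = 1/117649.
By linearity of expectation: E[X] = Σ_H E[X_H] = 16807 · p^{6} = 16807 · 1/117649 = 1/7.
Numerically: E[X] ≈ 0.143.

E[X] = 16807 · (1/7)^{6} = 1/7 ≈ 0.143.


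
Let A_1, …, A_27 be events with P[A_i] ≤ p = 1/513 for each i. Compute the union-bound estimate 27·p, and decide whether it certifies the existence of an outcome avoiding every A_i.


Union bound: P[∪_{i=1}^{27} A_i] ≤ Σ_i P[A_i] ≤ 27·p = 27·(1/513) = 1/19.
Numerically: 1/19 ≈ 0.05263.
Is 1/19 < 1? YES.
Since P[∪ A_i] ≤ 1/19 < 1, the complement has P[∩ A_i^c] ≥ 1 − 1/19 = 18/19 > 0, so some outcome avoids every A_i.

27·p = 1/19 ≈ 0.05263; existence CERTIFIED by the union bound.


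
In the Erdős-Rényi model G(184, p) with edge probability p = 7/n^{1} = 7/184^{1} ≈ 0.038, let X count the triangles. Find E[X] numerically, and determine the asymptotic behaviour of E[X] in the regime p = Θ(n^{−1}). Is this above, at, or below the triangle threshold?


Number of potential triangles: C(184, 3) = 1021384.
Each occurs with probability p³ ≈ (0.038)³ ≈ 5.50606e-05.
By linearity: E[X] = C(184, 3)·p³ ≈ 1021384 · 5.50606e-05 ≈ 56.238.
Here α = 1, so p = 7/n is exactly at the triangle threshold p ~ 1/n. Asymptotically E[X] → c³/6 = 7³/6 = 343/6 ≈ 57.167, a bounded constant. In this regime the triangle count is asymptotically Poisson(c³/6).

E[X] ≈ 56.238; in regime p = Θ(1/n^{1}) E[X] stays bounded (at the triangle threshold p ~ 1/n).


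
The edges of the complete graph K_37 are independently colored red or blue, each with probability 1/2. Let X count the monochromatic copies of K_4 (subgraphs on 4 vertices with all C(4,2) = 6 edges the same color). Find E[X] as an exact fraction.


Let X = Σ_S X_S over the C(37, 4) = 66045 subsets S of size 4, where X_S = 1 if the K_4 on S is monochromatic.
For a fixed S, the K_4 on S has C(4, 2) = 6 edges. P[all 6 edges red] = (1/2)^6, and likewise for blue, so P[monochromatic] = 2·(1/2)^6 = 2^{1 − 6} = 1/32.
Summing: E[X] = C(37, 4) · 2^{1 − 6} = 66045 · 1/32 = 66045/32.
Numerically: E[X] ≈ 2063.90625.

E[X] = C(37,4)·2^(1−C(4,2)) = 66045/32 ≈ 2063.90625.


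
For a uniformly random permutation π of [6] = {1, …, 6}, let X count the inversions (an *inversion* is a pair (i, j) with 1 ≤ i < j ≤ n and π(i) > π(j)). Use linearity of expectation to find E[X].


Write X = Σ X_I over the C(6, 2) = 15 pairs i < j, with X_I the indicator of one inversion.
There are 15 indicators.
For each fixed pair i < j, the values π(i) and π(j) are two distinct elements of {1, …, 6} in uniformly random order; by symmetry P[π(i) > π(j)] = 1/2.
By linearity: E[X] = 15 · (1/2) = C(6, 2) · (1/2) = 15/2 = 15/2 ≈ 7.500.

E[X] = 15/2 = 7.500.


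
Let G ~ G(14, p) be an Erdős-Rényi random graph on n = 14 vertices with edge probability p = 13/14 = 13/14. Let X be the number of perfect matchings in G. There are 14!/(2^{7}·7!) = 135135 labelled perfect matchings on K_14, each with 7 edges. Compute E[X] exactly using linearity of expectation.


K_14 has 14!/(2^{7}·7!) = 135135 labelled perfect matchings.
For each such perfect matching H, let X_H = 1 if all 7 edges of H are present in G. Then P[X_H = 1] = p^{7} = (13/14)^{7} = 62748517/105413504.
Summing the indicators: E[X] = Σ_H E[X_H] = 135135 · p^{7} = 135135 · 62748517/105413504 = 1211360120685/15059072.
Numerically: E[X] ≈ 8.04e+04.

E[X] = 135135 · (13/14)^{7} = 1211360120685/15059072 ≈ 8.04e+04.


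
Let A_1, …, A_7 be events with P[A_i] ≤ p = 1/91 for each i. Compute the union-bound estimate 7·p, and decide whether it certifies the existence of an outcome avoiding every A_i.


Union bound: P[∪_{i=1}^{7} A_i] ≤ Σ_i P[A_i] ≤ 7·p = 7·(1/91) = 1/13.
Numerically: 1/13 ≈ 0.076923.
Is 1/13 < 1? YES.
Since P[∪ A_i] ≤ 1/13 < 1, the complement has P[∩ A_i^c] ≥ 1 − 1/13 = 12/13 > 0, so some outcome avoids every A_i.

7·p = 1/13 ≈ 0.076923; existence CERTIFIED by the union bound.


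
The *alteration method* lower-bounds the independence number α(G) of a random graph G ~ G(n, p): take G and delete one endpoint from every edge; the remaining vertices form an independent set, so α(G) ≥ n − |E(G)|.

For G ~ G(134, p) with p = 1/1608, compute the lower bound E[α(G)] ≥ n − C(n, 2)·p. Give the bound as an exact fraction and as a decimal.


E[|E(G)|] = C(134, 2)·p = 8911 · (1/1608) = 133/24.
E[α(G)] ≥ n − E[|E(G)|] = 134 − 133/24 = 3083/24.
Numerically: ≈ 128.458333.
(This is only a lower bound; the true E[α(G)] may be larger.)

E[α(G)] ≥ 3083/24 ≈ 128.458333.


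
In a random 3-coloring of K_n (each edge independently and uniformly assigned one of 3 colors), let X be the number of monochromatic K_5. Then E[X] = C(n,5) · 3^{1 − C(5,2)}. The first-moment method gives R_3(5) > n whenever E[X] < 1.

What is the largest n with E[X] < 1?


We need C(n, 5) · 3^{1 − 10} < 1, i.e. C(n, 5) < 3^{10 − 1} = 19683.
Check values of n near the boundary:
  n = 16: C(16, 5) = 4368; 4368 < 19683? YES
  n = 17: C(17, 5) = 6188; 6188 < 19683? YES
  n = 18: C(18, 5) = 8568; 8568 < 19683? YES
  n = 19: C(19, 5) = 11628; 11628 < 19683? YES
  n = 20: C(20, 5) = 15504; 15504 < 19683? YES
  n = 21: C(21, 5) = 20349; 20349 < 19683? NO
The largest n with C(n, 5) < 19683 is n = 20 (where E[X] = 5168/6561 ≈ 0.7876848). Hence R_3(5) > 20, i.e. R_3(5) ≥ 21.

Largest n = 20; hence R_3(5) > 20.


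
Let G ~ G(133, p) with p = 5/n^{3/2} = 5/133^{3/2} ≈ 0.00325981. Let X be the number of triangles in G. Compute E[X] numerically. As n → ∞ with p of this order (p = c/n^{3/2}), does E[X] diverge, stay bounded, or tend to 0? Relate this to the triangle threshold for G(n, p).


Number of potential triangles: C(133, 3) = 383306.
Each occurs with probability p³ ≈ (0.00325981)³ ≈ 3.46399797e-08.
By linearity: E[X] = C(133, 3)·p³ ≈ 383306 · 3.46399797e-08 ≈ 0.013278.
Since α = 3/2 > 1, p = c/n^{3/2} = o(1/n) is below the triangle threshold p ~ 1/n. Asymptotically E[X] ~ (c³/6)·n^{3(1−α)} = (5³/6)·n^{-1.5} → 0, so by Markov's inequality G has no triangles w.h.p.

E[X] ≈ 0.013278; in regime p = Θ(1/n^{3/2}) E[X] tends to 0 (below the triangle threshold p ~ 1/n).


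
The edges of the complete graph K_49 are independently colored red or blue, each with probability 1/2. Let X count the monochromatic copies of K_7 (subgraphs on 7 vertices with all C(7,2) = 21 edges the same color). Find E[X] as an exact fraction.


Let X = Σ_S X_S over the C(49, 7) = 85900584 subsets S of size 7, where X_S = 1 if the K_7 on S is monochromatic.
For a fixed S, the K_7 on S has C(7, 2) = 21 edges. P[all 21 edges red] = (1/2)^21, and likewise for blue, so P[monochromatic] = 2·(1/2)^21 = 2^{1 − 21} = 1/1048576.
Summing: E[X] = C(49, 7) · 2^{1 − 21} = 85900584 · 1/1048576 = 10737573/131072.
Numerically: E[X] ≈ 81.9212.

E[X] = C(49,7)·2^(1−C(7,2)) = 10737573/131072 ≈ 81.9212.


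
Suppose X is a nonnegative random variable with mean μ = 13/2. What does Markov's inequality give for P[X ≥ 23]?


μ = E[X] = 13/2, a = 23.
Markov: P[X ≥ 23] ≤ μ/a = (13/2)/23 = 13/46.
Numerically: ≈ 0.282609.
(Since a = 23 > μ = 6.500000, the bound 13/46 is < 1 and informative.)

P[X ≥ 23] ≤ 13/46 ≈ 0.282609.


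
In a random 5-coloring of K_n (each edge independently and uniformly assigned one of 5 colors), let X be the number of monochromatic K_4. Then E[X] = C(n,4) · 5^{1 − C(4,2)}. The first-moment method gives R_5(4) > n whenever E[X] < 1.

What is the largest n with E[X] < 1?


We need C(n, 4) · 5^{1 − 6} < 1, i.e. C(n, 4) < 5^{6 − 1} = 3125.
Check values of n near the boundary:
  n = 16: C(16, 4) = 1820; 1820 < 3125? YES
  n = 17: C(17, 4) = 2380; 2380 < 3125? YES
  n = 18: C(18, 4) = 3060; 3060 < 3125? YES
  n = 19: C(19, 4) = 3876; 3876 < 3125? NO
  n = 20: C(20, 4) = 4845; 4845 < 3125? NO
  n = 21: C(21, 4) = 5985; 5985 < 3125? NO
The largest n with C(n, 4) < 3125 is n = 18 (where E[X] = 612/625 ≈ 0.97920). Hence R_5(4) > 18, i.e. R_5(4) ≥ 19.

Largest n = 18; hence R_5(4) > 18.


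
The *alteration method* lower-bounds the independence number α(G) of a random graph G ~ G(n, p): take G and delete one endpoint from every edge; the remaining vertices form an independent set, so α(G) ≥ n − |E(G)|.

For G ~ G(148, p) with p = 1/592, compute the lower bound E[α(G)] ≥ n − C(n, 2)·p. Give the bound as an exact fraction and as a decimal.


E[|E(G)|] = C(148, 2)·p = 10878 · (1/592) = 147/8.
E[α(G)] ≥ n − E[|E(G)|] = 148 − 147/8 = 1037/8.
Numerically: ≈ 129.625.
(This is only a lower bound; the true E[α(G)] may be larger.)

E[α(G)] ≥ 1037/8 ≈ 129.625.


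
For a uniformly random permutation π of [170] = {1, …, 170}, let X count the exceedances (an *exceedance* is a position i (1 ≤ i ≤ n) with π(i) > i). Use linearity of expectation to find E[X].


Write X = Σ_{i=1}^{170} X_i, where X_i = 1_{π(i) > i}.
For each fixed i, π(i) is uniform over {1, …, 170} (marginal of a uniform permutation), so P[π(i) > i] = (n − i)/n. Summing: Σ_{i=1}^{170} (n − i)/n = (0 + 1 + … + 169)/170 = 170(170 − 1)/(2·170) = (170 − 1)/2.
Hence E[X] = Σ_{i=1}^{170} (170 − i)/170 = 169/2 ≈ 84.500.

E[X] = 169/2 = 84.500.


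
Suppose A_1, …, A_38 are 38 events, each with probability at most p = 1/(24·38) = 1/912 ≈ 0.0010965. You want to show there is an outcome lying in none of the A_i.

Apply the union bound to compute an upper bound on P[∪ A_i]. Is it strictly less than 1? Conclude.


Union bound: P[∪_{i=1}^{38} A_i] ≤ Σ_i P[A_i] ≤ 38·p = 38·(1/912) = 1/24.
Numerically: 1/24 ≈ 0.0416667.
Is 1/24 < 1? YES.
Since P[∪ A_i] ≤ 1/24 < 1, the complement has P[∩ A_i^c] ≥ 1 − 1/24 = 23/24 > 0, so some outcome avoids every A_i.

38·p = 1/24 ≈ 0.0416667; existence CERTIFIED by the union bound.


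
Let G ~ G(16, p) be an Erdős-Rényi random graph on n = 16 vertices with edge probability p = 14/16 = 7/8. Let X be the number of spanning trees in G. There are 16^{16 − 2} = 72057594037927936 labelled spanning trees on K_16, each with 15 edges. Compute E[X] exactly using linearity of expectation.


K_16 has 16^{16 − 2} = 72057594037927936 labelled spanning trees.
For each such spanning tree H, let X_H = 1 if all 15 edges of H are present in G. Then P[X_H = 1] = p^{15} = (7/8)^{15} = 4747561509943/35184372088832.
Summing the indicators: E[X] = Σ_H E[X_H] = 72057594037927936 · p^{15} = 72057594037927936 · 4747561509943/35184372088832 = 9723005972363264.
Numerically: E[X] ≈ 9.72e+15.

E[X] = 72057594037927936 · (7/8)^{15} = 9723005972363264 ≈ 9.72e+15.


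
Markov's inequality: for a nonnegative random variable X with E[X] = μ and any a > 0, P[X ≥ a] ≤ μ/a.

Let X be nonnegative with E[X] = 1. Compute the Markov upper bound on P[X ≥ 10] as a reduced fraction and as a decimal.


μ = E[X] = 1, a = 10.
Markov: P[X ≥ 10] ≤ μ/a = (1)/10 = 1/10.
Numerically: ≈ 0.1000.
(Since a = 10 > μ = 1.0000, the bound 1/10 is < 1 and informative.)

P[X ≥ 10] ≤ 1/10 ≈ 0.1000.


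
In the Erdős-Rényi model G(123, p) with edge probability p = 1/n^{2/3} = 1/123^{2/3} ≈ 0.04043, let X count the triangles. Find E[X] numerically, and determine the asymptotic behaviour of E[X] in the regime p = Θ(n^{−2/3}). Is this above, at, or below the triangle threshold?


Number of potential triangles: C(123, 3) = 302621.
Each occurs with probability p³ ≈ (0.04043)³ ≈ 6.609822e-05.
By linearity: E[X] = C(123, 3)·p³ ≈ 302621 · 6.609822e-05 ≈ 20.0027.
Since α = 2/3 < 1, p = c/n^{2/3} ≫ 1/n is above the triangle threshold p ~ 1/n. Asymptotically E[X] ~ (c³/6)·n^{3(1−α)} = (1³/6)·n^{1} → ∞; triangles are abundant w.h.p.

E[X] ≈ 20.0027; in regime p = Θ(1/n^{2/3}) E[X] diverges (above the triangle threshold p ~ 1/n).


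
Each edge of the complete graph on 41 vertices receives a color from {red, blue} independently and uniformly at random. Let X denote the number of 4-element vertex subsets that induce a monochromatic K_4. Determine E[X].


Let X = Σ_S X_S over the C(41, 4) = 101270 subsets S of size 4, where X_S = 1 if the K_4 on S is monochromatic.
For a fixed S, the K_4 on S has C(4, 2) = 6 edges. P[all 6 edges red] = (1/2)^6, and likewise for blue, so P[monochromatic] = 2·(1/2)^6 = 2^{1 − 6} = 1/32.
Summing: E[X] = C(41, 4) · 2^{1 − 6} = 101270 · 1/32 = 50635/16.
Numerically: E[X] ≈ 3164.687500.

E[X] = C(41,4)·2^(1−C(4,2)) = 50635/16 ≈ 3164.687500.


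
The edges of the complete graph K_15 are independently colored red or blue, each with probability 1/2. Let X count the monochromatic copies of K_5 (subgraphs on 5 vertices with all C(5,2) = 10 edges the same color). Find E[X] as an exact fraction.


Let X = Σ_S X_S over the C(15, 5) = 3003 subsets S of size 5, where X_S = 1 if the K_5 on S is monochromatic.
For a fixed S, the K_5 on S has C(5, 2) = 10 edges. P[all 10 edges red] = (1/2)^10, and likewise for blue, so P[monochromatic] = 2·(1/2)^10 = 2^{1 − 10} = 1/512.
By linearity of expectation: E[X] = C(15, 5) · 2^{1 − 10} = 3003 · 1/512 = 3003/512.
Numerically: E[X] ≈ 5.865234.

E[X] = C(15,5)·2^(1−C(5,2)) = 3003/512 ≈ 5.865234.


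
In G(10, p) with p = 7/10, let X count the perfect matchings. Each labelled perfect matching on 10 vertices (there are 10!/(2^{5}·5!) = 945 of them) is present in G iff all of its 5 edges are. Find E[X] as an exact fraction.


K_10 has 10!/(2^{5}·5!) = 945 labelled perfect matchings.
For each such perfect matching H, let X_H = 1 if all 5 edges of H are present in G. Then P[X_H = 1] = p^{5} = (7/10)^{5} = 16807/100000.
Summing the indicators: E[X] = Σ_H E[X_H] = 945 · p^{5} = 945 · 16807/100000 = 3176523/20000.
Numerically: E[X] ≈ 159.

E[X] = 945 · (7/10)^{5} = 3176523/20000 ≈ 159.


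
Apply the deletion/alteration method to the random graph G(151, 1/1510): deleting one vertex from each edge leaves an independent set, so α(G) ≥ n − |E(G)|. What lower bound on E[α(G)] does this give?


E[|E(G)|] = C(151, 2)·p = 11325 · (1/1510) = 15/2.
E[α(G)] ≥ n − E[|E(G)|] = 151 − 15/2 = 287/2.
Numerically: ≈ 143.5000.
(This is only a lower bound; the true E[α(G)] may be larger.)

E[α(G)] ≥ 287/2 ≈ 143.5000.


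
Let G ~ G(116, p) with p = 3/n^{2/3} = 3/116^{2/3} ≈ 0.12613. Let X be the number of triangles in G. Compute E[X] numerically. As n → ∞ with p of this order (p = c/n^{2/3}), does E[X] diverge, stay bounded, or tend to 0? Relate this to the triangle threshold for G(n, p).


Number of potential triangles: C(116, 3) = 253460.
Each occurs with probability p³ ≈ (0.12613)³ ≈ 2.0065398e-03.
By linearity: E[X] = C(116, 3)·p³ ≈ 253460 · 2.0065398e-03 ≈ 508.57759.
Since α = 2/3 < 1, p = c/n^{2/3} ≫ 1/n is above the triangle threshold p ~ 1/n. Asymptotically E[X] ~ (c³/6)·n^{3(1−α)} = (3³/6)·n^{1} → ∞; triangles are abundant w.h.p.

E[X] ≈ 508.57759; in regime p = Θ(1/n^{2/3}) E[X] diverges (above the triangle threshold p ~ 1/n).


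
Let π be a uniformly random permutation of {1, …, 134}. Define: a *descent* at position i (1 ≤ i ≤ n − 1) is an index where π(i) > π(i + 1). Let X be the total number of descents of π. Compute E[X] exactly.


Write X = Σ X_I over i = 1, …, 133, with X_I the indicator of one descent.
There are 133 indicators.
For each fixed i, the pair (π(i), π(i+1)) is a uniformly random ordered pair of distinct values from {1, …, 134}; by symmetry P[π(i) > π(i+1)] = 1/2.
By linearity: E[X] = 133 · (1/2) = (134 − 1) · (1/2) = 133/2 ≈ 66.500000.

E[X] = 133/2 = 66.500000.


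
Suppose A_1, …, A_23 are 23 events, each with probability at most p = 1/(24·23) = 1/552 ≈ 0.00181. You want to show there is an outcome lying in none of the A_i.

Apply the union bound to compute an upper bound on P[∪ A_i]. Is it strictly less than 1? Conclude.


Union bound: P[∪_{i=1}^{23} A_i] ≤ Σ_i P[A_i] ≤ 23·p = 23·(1/552) = 1/24.
Numerically: 1/24 ≈ 0.04167.
Is 1/24 < 1? YES.
Since P[∪ A_i] ≤ 1/24 < 1, the complement has P[∩ A_i^c] ≥ 1 − 1/24 = 23/24 > 0, so some outcome avoids every A_i.

23·p = 1/24 ≈ 0.04167; existence CERTIFIED by the union bound.


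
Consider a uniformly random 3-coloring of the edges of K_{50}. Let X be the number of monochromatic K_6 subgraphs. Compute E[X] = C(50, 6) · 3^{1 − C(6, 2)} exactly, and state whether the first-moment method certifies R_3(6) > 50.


E[X] = C(50, 6) · 3^{1 − 15} = 15890700 · 3^{−14} = 15890700/4782969.
As a reduced fraction: E[X] = 5296900/1594323 ≈ 3.322351.
Is E[X] < 1? NO.
Since E[X] ≥ 1, the first-moment bound is inconclusive at n = 50; it does NOT by itself certify R_3(6) > 50.

E[X] = 5296900/1594323 ≈ 3.322351; E[X] ≥ 1; first-moment method inconclusive here.


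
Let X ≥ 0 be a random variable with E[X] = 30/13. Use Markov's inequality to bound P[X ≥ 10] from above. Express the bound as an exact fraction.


μ = E[X] = 30/13, a = 10.
Markov: P[X ≥ 10] ≤ μ/a = (30/13)/10 = 3/13.
Numerically: ≈ 0.231.
(Since a = 10 > μ = 2.308, the bound 3/13 is < 1 and informative.)

P[X ≥ 10] ≤ 3/13 ≈ 0.231.
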